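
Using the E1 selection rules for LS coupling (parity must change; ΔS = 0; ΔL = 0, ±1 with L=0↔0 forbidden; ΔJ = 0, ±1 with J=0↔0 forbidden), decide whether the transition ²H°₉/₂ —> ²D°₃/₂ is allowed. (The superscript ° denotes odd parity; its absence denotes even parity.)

Reading off the term symbols: S 1/2→1/2, L 5→2, J 9/2→3/2, parity odd→odd.
ΔJ = 0, ±1 (not J=0↔0): J: 9/2 → 3/2, ΔJ = -3 — violated.
ΔS = 0: S: 1/2 → 1/2 — satisfied.
ΔL = 0, ±1 (not L=0↔0): L: 5 → 2, ΔL = -3 — violated.
Parity must change: odd → odd — violated.
Rule(s) violated: parity, ΔL, ΔJ.

forbidden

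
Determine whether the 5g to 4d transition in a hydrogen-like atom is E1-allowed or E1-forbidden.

forbidden

Initial l = 4, final l = 2, so Δl = -2. E1 requires Δl = ±1: violated.
The transition is electric-dipole forbidden.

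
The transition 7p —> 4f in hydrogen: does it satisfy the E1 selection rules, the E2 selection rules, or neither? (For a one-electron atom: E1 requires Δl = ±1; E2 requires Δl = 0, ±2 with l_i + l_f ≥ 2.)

Δl = 3 − 1 = +2; l_i + l_f = 4.
E1 (Δl = ±1): not satisfied.
E2 (Δl = 0,±2, l_i+l_f ≥ 2): satisfied.

E2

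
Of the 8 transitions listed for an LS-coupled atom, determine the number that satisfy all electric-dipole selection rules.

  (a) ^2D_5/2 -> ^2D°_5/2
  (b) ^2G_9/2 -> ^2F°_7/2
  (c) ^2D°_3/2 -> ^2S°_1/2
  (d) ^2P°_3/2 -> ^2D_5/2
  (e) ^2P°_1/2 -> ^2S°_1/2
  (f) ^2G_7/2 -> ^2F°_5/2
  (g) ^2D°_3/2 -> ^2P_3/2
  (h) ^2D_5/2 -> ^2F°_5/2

(a) allowed
(b) allowed
(c) forbidden (parity, ΔL fail)
(d) allowed
(e) forbidden (parity fails)
(f) allowed
(g) allowed
(h) allowed
Total allowed: 6 of 8.

6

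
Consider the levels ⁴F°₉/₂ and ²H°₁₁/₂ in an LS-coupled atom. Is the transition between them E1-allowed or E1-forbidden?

Initial level: S=3/2, L=3, J=9/2, parity odd. Final level: S=1/2, L=5, J=11/2, parity odd.
ΔL = 0, ±1 (not L=0↔0): L: 3 → 5, ΔL = +2 — violated.
Parity must change: odd → odd — violated.
ΔS = 0: S: 3/2 → 1/2 — violated.
ΔJ = 0, ±1 (not J=0↔0): J: 9/2 → 11/2, ΔJ = +1 — satisfied.
Rule(s) violated: parity, ΔS, ΔL.

forbidden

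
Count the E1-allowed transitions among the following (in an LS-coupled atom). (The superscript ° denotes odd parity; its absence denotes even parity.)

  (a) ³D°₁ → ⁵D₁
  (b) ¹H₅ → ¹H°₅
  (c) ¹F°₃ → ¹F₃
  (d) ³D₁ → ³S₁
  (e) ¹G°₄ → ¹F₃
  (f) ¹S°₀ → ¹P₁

4

(a) forbidden (ΔS fails)
(b) allowed
(c) allowed
(d) forbidden (parity, ΔL fail)
(e) allowed
(f) allowed
Total allowed: 4 of 6.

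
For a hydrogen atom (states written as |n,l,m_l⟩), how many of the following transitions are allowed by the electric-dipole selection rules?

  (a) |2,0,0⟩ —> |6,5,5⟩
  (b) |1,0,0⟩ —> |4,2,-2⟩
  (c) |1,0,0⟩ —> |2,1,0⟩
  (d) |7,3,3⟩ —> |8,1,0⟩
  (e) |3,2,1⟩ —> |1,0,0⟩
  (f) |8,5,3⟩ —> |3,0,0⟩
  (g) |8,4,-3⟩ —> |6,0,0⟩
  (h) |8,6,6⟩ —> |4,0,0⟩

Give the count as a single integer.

1

(a) forbidden — Δl = +5 (E1 requires Δl = ±1); Δm_l = +5 (E1 requires Δm_l = 0, ±1)
(b) forbidden — Δl = +2 (E1 requires Δl = ±1); Δm_l = -2 (E1 requires Δm_l = 0, ±1)
(c) allowed
(d) forbidden — Δl = -2 (E1 requires Δl = ±1); Δm_l = -3 (E1 requires Δm_l = 0, ±1)
(e) forbidden — Δl = -2 (E1 requires Δl = ±1)
(f) forbidden — Δl = -5 (E1 requires Δl = ±1); Δm_l = -3 (E1 requires Δm_l = 0, ±1)
(g) forbidden — Δl = -4 (E1 requires Δl = ±1); Δm_l = +3 (E1 requires Δm_l = 0, ±1)
(h) forbidden — Δl = -6 (E1 requires Δl = ±1); Δm_l = -6 (E1 requires Δm_l = 0, ±1)
Total allowed: 1 of 8.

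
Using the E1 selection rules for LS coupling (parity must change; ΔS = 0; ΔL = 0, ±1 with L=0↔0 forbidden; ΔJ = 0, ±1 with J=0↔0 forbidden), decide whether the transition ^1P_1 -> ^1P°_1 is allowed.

allowed

Initial level: S=0, L=1, J=1, parity even. Final level: S=0, L=1, J=1, parity odd.
ΔL = 0, ±1 (not L=0↔0): L: 1 → 1, ΔL = +0 — passes.
ΔS = 0: S: 0 → 0 — passes.
ΔJ = 0, ±1 (not J=0↔0): J: 1 → 1, ΔJ = +0 — passes.
Parity must change: even → odd — passes.
All four E1 rules are satisfied.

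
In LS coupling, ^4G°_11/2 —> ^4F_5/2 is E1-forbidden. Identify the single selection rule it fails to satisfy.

the ΔJ = 0, ±1 rule

Reading off the term symbols: S 3/2→3/2, L 4→3, J 11/2→5/2, parity odd→even.
Parity must change: odd → even — satisfied.
ΔS = 0: S: 3/2 → 3/2 — satisfied.
ΔL = 0, ±1 (not L=0↔0): L: 4 → 3, ΔL = -1 — satisfied.
ΔJ = 0, ±1 (not J=0↔0): J: 11/2 → 5/2, ΔJ = -3 — violated.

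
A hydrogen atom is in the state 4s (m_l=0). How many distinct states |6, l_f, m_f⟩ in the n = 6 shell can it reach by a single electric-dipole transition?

3

E1 requires Δl = ±1, so l_f ∈ {-1, 1}; with 0 ≤ l_f ≤ n_f−1 = 5, the allowed l_f values are {1}.
For l_f = 1: m_f ∈ {m_i−1, m_i, m_i+1} ∩ [−1, 1] = {-1, 0, 1} → 3 states.
Total: 3.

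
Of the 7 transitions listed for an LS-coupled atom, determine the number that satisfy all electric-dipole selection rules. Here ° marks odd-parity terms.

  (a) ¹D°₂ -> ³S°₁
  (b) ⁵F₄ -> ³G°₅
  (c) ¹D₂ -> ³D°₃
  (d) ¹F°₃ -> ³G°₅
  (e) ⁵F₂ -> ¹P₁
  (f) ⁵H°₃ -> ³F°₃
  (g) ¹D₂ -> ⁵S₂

(a) forbidden (parity, ΔS, ΔL fail)
(b) forbidden (ΔS fails)
(c) forbidden (ΔS fails)
(d) forbidden (parity, ΔS, ΔJ fail)
(e) forbidden (parity, ΔS, ΔL fail)
(f) forbidden (parity, ΔS, ΔL fail)
(g) forbidden (parity, ΔS, ΔL fail)
Total allowed: 0 of 7.

0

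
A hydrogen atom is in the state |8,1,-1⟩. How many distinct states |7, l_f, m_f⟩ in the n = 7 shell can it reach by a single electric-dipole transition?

E1 requires Δl = ±1, so l_f ∈ {0, 2}; with 0 ≤ l_f ≤ n_f−1 = 6, the allowed l_f values are {0, 2}.
For l_f = 0: m_f ∈ {m_i−1, m_i, m_i+1} ∩ [−0, 0] = {0} → 1 state.
For l_f = 2: m_f ∈ {m_i−1, m_i, m_i+1} ∩ [−2, 2] = {-2, -1, 0} → 3 states.
Total: 4.

4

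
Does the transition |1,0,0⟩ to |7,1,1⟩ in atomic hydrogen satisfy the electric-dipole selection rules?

Δl = 1 − 0 = +1; the E1 rule Δl = ±1 is ✓.
m_l: 0 → 1 (Δm_l = +1). |Δm_l| ≤ 1 ✓.
All E1 selection rules are satisfied.

allowed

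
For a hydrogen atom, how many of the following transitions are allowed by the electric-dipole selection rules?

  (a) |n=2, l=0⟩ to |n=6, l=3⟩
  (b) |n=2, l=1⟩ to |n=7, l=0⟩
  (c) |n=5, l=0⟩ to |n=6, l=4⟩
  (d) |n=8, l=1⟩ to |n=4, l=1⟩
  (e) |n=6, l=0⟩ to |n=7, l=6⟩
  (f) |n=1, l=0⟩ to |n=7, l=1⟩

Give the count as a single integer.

(a) forbidden — Δl = +3 (E1 requires Δl = ±1)
(b) allowed
(c) forbidden — Δl = +4 (E1 requires Δl = ±1)
(d) forbidden — Δl = +0 (E1 requires Δl = ±1)
(e) forbidden — Δl = +6 (E1 requires Δl = ±1)
(f) allowed
Total allowed: 2 of 6.

2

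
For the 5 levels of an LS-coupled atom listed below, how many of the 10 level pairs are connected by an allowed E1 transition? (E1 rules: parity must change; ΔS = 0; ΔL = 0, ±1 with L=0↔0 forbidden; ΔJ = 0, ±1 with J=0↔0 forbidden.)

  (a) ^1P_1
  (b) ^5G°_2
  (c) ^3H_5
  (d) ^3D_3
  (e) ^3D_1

0

(a)–(b): forbidden (ΔS, ΔL).
(a)–(c): forbidden (parity, ΔS, ΔL, ΔJ).
(a)–(d): forbidden (parity, ΔS, ΔJ).
(a)–(e): forbidden (parity, ΔS).
(b)–(c): forbidden (ΔS, ΔJ).
(b)–(d): forbidden (ΔS, ΔL).
(b)–(e): forbidden (ΔS, ΔL).
(c)–(d): forbidden (parity, ΔL, ΔJ).
(c)–(e): forbidden (parity, ΔL, ΔJ).
(d)–(e): forbidden (parity, ΔJ).
Allowed pairs: 0 of 10.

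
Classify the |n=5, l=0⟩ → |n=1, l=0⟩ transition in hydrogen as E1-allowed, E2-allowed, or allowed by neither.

Δl = 0 − 0 = +0; l_i + l_f = 0.
E1 (Δl = ±1): not satisfied.
E2 (Δl = 0,±2, l_i+l_f ≥ 2): not satisfied.

neither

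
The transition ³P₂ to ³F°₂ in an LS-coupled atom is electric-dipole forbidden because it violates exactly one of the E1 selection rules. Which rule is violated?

Parity must change: even → odd — ok.
ΔS = 0: S: 1 → 1 — ok.
ΔL = 0, ±1 (not L=0↔0): L: 1 → 3, ΔL = +2 — fails.
ΔJ = 0, ±1 (not J=0↔0): J: 2 → 2, ΔJ = +0 — ok.

the ΔL = 0, ±1 rule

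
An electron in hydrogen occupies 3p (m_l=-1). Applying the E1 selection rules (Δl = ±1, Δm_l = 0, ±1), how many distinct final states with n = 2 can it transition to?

1

E1 requires Δl = ±1, so l_f ∈ {0, 2}; with 0 ≤ l_f ≤ n_f−1 = 1, the allowed l_f values are {0}.
For l_f = 0: m_f ∈ {m_i−1, m_i, m_i+1} ∩ [−0, 0] = {0} → 1 state.
Total: 1.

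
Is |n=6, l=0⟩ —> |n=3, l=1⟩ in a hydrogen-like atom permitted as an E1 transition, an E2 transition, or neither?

E1

Δl = 1 − 0 = +1; l_i + l_f = 1.
E1 (Δl = ±1): satisfied.
E2 (Δl = 0,±2, l_i+l_f ≥ 2): not satisfied.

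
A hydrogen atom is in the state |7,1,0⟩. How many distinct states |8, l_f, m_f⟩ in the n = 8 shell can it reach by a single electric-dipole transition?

E1 requires Δl = ±1, so l_f ∈ {0, 2}; with 0 ≤ l_f ≤ n_f−1 = 7, the allowed l_f values are {0, 2}.
For l_f = 0: m_f ∈ {m_i−1, m_i, m_i+1} ∩ [−0, 0] = {0} → 1 state.
For l_f = 2: m_f ∈ {m_i−1, m_i, m_i+1} ∩ [−2, 2] = {-1, 0, 1} → 3 states.
Total: 4.

4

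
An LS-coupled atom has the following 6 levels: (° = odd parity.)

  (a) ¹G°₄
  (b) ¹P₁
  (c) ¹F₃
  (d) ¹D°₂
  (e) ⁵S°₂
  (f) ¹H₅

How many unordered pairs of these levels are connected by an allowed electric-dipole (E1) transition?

(a)–(b): forbidden (ΔL, ΔJ).
(a)–(c): allowed.
(a)–(d): forbidden (parity, ΔL, ΔJ).
(a)–(e): forbidden (parity, ΔS, ΔL, ΔJ).
(a)–(f): allowed.
(b)–(c): forbidden (parity, ΔL, ΔJ).
(b)–(d): allowed.
(b)–(e): forbidden (ΔS).
(b)–(f): forbidden (parity, ΔL, ΔJ).
(c)–(d): allowed.
(c)–(e): forbidden (ΔS, ΔL).
(c)–(f): forbidden (parity, ΔL, ΔJ).
(d)–(e): forbidden (parity, ΔS, ΔL).
(d)–(f): forbidden (ΔL, ΔJ).
(e)–(f): forbidden (ΔS, ΔL, ΔJ).
Allowed pairs: 4 of 15.

4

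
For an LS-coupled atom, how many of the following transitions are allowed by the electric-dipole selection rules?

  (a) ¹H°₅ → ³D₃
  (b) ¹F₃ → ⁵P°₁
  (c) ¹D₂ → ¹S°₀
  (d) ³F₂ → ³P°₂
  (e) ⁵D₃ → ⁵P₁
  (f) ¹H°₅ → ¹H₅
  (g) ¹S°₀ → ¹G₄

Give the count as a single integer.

1

(a) forbidden (ΔS, ΔL, ΔJ fail)
(b) forbidden (ΔS, ΔL, ΔJ fail)
(c) forbidden (ΔL, ΔJ fail)
(d) forbidden (ΔL fails)
(e) forbidden (parity, ΔJ fail)
(f) allowed
(g) forbidden (ΔL, ΔJ fail)
Total allowed: 1 of 7.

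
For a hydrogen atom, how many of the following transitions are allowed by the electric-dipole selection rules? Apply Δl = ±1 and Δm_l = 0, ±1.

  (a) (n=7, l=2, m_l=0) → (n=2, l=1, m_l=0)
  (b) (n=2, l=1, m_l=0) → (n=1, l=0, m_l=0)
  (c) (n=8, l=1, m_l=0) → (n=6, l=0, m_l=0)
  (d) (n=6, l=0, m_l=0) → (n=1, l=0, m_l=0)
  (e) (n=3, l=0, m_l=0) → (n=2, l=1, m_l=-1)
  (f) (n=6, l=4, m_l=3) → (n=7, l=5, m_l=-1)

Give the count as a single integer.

4

(a) allowed
(b) allowed
(c) allowed
(d) forbidden — Δl = +0 (E1 requires Δl = ±1)
(e) allowed
(f) forbidden — Δm_l = -4 (E1 requires Δm_l = 0, ±1)
Total allowed: 4 of 6.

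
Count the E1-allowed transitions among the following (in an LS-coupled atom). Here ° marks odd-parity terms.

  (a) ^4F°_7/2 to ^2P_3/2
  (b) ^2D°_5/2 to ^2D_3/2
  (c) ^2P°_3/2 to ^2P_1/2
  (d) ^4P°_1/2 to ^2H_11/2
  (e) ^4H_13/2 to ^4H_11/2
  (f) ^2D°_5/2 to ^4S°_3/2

2

(a) forbidden (ΔS, ΔL, ΔJ fail)
(b) allowed
(c) allowed
(d) forbidden (ΔS, ΔL, ΔJ fail)
(e) forbidden (parity fails)
(f) forbidden (parity, ΔS, ΔL fail)
Total allowed: 2 of 6.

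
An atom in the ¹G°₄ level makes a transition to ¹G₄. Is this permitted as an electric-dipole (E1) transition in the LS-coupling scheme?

Parity must change: odd → even — ✓.
ΔS = 0: S: 0 → 0 — ✓.
ΔL = 0, ±1 (not L=0↔0): L: 4 → 4, ΔL = +0 — ✓.
ΔJ = 0, ±1 (not J=0↔0): J: 4 → 4, ΔJ = +0 — ✓.
All four E1 rules are satisfied.

allowed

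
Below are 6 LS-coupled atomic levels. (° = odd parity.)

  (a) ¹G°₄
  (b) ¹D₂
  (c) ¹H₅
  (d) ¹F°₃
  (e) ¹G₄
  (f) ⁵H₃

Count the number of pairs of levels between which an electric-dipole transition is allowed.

4

(a)–(b): forbidden (ΔL, ΔJ).
(a)–(c): allowed.
(a)–(d): forbidden (parity).
(a)–(e): allowed.
(a)–(f): forbidden (ΔS).
(b)–(c): forbidden (parity, ΔL, ΔJ).
(b)–(d): allowed.
(b)–(e): forbidden (parity, ΔL, ΔJ).
(b)–(f): forbidden (parity, ΔS, ΔL).
(c)–(d): forbidden (ΔL, ΔJ).
(c)–(e): forbidden (parity).
(c)–(f): forbidden (parity, ΔS, ΔJ).
(d)–(e): allowed.
(d)–(f): forbidden (ΔS, ΔL).
(e)–(f): forbidden (parity, ΔS).
Allowed pairs: 4 of 15.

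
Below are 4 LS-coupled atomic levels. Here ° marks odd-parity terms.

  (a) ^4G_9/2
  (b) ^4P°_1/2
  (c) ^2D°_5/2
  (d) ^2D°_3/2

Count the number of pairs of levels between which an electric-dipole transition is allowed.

(a)–(b): forbidden (ΔL, ΔJ).
(a)–(c): forbidden (ΔS, ΔL, ΔJ).
(a)–(d): forbidden (ΔS, ΔL, ΔJ).
(b)–(c): forbidden (parity, ΔS, ΔJ).
(b)–(d): forbidden (parity, ΔS).
(c)–(d): forbidden (parity).
Allowed pairs: 0 of 6.

0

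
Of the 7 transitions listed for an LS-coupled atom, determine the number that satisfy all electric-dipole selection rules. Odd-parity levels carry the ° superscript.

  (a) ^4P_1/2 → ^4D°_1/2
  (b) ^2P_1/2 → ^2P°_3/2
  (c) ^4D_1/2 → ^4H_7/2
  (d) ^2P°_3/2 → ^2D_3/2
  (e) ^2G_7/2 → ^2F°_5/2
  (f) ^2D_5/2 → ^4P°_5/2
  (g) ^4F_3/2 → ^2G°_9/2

(a) allowed
(b) allowed
(c) forbidden (parity, ΔL, ΔJ fail)
(d) allowed
(e) allowed
(f) forbidden (ΔS fails)
(g) forbidden (ΔS, ΔJ fail)
Total allowed: 4 of 7.

4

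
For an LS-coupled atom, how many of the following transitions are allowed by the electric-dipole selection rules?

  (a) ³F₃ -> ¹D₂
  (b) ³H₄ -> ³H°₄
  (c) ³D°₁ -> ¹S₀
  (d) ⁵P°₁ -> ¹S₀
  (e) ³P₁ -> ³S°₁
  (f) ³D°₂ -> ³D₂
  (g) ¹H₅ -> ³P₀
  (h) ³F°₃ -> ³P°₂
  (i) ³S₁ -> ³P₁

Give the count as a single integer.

(a) forbidden (parity, ΔS fail)
(b) allowed
(c) forbidden (ΔS, ΔL fail)
(d) forbidden (ΔS fails)
(e) allowed
(f) allowed
(g) forbidden (parity, ΔS, ΔL, ΔJ fail)
(h) forbidden (parity, ΔL fail)
(i) forbidden (parity fails)
Total allowed: 3 of 9.

3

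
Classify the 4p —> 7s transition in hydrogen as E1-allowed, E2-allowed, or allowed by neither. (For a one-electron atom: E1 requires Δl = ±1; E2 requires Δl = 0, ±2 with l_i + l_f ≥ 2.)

Δl = 0 − 1 = -1; l_i + l_f = 1.
E1 (Δl = ±1): satisfied.
E2 (Δl = 0,±2, l_i+l_f ≥ 2): not satisfied.

E1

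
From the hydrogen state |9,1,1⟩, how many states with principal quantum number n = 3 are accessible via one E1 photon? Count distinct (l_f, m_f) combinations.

4

E1 requires Δl = ±1, so l_f ∈ {0, 2}; with 0 ≤ l_f ≤ n_f−1 = 2, the allowed l_f values are {0, 2}.
For l_f = 0: m_f ∈ {m_i−1, m_i, m_i+1} ∩ [−0, 0] = {0} → 1 state.
For l_f = 2: m_f ∈ {m_i−1, m_i, m_i+1} ∩ [−2, 2] = {0, 1, 2} → 3 states.
Total: 4.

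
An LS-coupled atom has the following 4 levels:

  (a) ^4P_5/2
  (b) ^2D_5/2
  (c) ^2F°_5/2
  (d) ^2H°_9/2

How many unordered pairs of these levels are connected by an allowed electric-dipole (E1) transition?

1

(a)–(b): forbidden (parity, ΔS).
(a)–(c): forbidden (ΔS, ΔL).
(a)–(d): forbidden (ΔS, ΔL, ΔJ).
(b)–(c): allowed.
(b)–(d): forbidden (ΔL, ΔJ).
(c)–(d): forbidden (parity, ΔL, ΔJ).
Allowed pairs: 1 of 6.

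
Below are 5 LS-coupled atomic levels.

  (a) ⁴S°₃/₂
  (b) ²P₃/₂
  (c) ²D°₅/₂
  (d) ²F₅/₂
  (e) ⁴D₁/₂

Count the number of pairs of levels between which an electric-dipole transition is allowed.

2

(a)–(b): forbidden (ΔS).
(a)–(c): forbidden (parity, ΔS, ΔL).
(a)–(d): forbidden (ΔS, ΔL).
(a)–(e): forbidden (ΔL).
(b)–(c): allowed.
(b)–(d): forbidden (parity, ΔL).
(b)–(e): forbidden (parity, ΔS).
(c)–(d): allowed.
(c)–(e): forbidden (ΔS, ΔJ).
(d)–(e): forbidden (parity, ΔS, ΔJ).
Allowed pairs: 2 of 10.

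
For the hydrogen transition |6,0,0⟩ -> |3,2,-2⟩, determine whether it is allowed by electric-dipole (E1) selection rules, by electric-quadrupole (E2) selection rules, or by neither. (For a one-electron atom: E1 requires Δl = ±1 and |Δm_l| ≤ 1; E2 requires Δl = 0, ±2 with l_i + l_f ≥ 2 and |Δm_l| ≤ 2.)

Δl = 2 − 0 = +2; l_i + l_f = 2.
Δm_l = -2.
E1 (Δl = ±1, |Δm_l| ≤ 1): not satisfied.
E2 (Δl = 0,±2, l_i+l_f ≥ 2, |Δm_l| ≤ 2): satisfied.

E2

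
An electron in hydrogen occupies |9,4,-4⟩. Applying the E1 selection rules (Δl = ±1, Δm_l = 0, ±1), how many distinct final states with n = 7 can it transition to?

E1 requires Δl = ±1, so l_f ∈ {3, 5}; with 0 ≤ l_f ≤ n_f−1 = 6, the allowed l_f values are {3, 5}.
For l_f = 3: m_f ∈ {m_i−1, m_i, m_i+1} ∩ [−3, 3] = {-3} → 1 state.
For l_f = 5: m_f ∈ {m_i−1, m_i, m_i+1} ∩ [−5, 5] = {-5, -4, -3} → 3 states.
Total: 4.

4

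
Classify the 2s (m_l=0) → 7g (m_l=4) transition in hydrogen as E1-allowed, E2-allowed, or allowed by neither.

Δl = 4 − 0 = +4; l_i + l_f = 4.
Δm_l = +4.
E1 (Δl = ±1, |Δm_l| ≤ 1): not satisfied.
E2 (Δl = 0,±2, l_i+l_f ≥ 2, |Δm_l| ≤ 2): not satisfied.

neither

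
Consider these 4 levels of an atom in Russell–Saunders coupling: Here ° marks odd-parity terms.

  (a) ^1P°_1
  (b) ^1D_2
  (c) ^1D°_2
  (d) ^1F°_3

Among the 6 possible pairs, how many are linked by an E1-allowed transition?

(a)–(b): allowed.
(a)–(c): forbidden (parity).
(a)–(d): forbidden (parity, ΔL, ΔJ).
(b)–(c): allowed.
(b)–(d): allowed.
(c)–(d): forbidden (parity).
Allowed pairs: 3 of 6.

3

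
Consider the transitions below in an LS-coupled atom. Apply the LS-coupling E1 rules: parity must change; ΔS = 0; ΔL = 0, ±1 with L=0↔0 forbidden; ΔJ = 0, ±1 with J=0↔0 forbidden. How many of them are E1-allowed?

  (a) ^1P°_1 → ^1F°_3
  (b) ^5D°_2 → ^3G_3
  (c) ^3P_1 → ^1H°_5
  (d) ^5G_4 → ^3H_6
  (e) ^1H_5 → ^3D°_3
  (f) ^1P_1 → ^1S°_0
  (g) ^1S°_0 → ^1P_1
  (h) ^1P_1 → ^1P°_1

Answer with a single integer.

3

(a) forbidden (parity, ΔL, ΔJ fail)
(b) forbidden (ΔS, ΔL fail)
(c) forbidden (ΔS, ΔL, ΔJ fail)
(d) forbidden (parity, ΔS, ΔJ fail)
(e) forbidden (ΔS, ΔL, ΔJ fail)
(f) allowed
(g) allowed
(h) allowed
Total allowed: 3 of 8.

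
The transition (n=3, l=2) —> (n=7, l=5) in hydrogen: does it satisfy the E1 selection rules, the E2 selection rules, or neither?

neither

Δl = 5 − 2 = +3; l_i + l_f = 7.
E1 (Δl = ±1): not satisfied.
E2 (Δl = 0,±2, l_i+l_f ≥ 2): not satisfied.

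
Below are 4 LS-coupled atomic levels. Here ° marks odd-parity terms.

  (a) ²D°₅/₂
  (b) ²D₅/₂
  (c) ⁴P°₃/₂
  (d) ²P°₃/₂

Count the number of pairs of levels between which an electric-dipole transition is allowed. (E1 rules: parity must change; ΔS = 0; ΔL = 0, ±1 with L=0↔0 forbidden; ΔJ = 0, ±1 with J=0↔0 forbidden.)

2

(a)–(b): allowed.
(a)–(c): forbidden (parity, ΔS).
(a)–(d): forbidden (parity).
(b)–(c): forbidden (ΔS).
(b)–(d): allowed.
(c)–(d): forbidden (parity, ΔS).
Allowed pairs: 2 of 6.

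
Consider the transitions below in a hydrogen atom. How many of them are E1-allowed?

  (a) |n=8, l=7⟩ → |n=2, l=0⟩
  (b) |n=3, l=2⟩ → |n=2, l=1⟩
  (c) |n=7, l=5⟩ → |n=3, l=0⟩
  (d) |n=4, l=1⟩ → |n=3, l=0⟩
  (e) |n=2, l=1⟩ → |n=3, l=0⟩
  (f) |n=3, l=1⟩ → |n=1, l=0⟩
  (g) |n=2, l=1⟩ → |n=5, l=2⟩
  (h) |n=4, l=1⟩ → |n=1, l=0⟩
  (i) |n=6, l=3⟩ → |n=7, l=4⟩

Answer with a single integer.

7

(a) forbidden — Δl = -7 (E1 requires Δl = ±1)
(b) allowed
(c) forbidden — Δl = -5 (E1 requires Δl = ±1)
(d) allowed
(e) allowed
(f) allowed
(g) allowed
(h) allowed
(i) allowed
Total allowed: 7 of 9.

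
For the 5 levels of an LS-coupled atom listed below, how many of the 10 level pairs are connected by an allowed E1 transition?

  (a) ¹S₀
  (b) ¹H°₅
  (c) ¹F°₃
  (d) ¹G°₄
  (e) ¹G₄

(a)–(b): forbidden (ΔL, ΔJ).
(a)–(c): forbidden (ΔL, ΔJ).
(a)–(d): forbidden (ΔL, ΔJ).
(a)–(e): forbidden (parity, ΔL, ΔJ).
(b)–(c): forbidden (parity, ΔL, ΔJ).
(b)–(d): forbidden (parity).
(b)–(e): allowed.
(c)–(d): forbidden (parity).
(c)–(e): allowed.
(d)–(e): allowed.
Allowed pairs: 3 of 10.

3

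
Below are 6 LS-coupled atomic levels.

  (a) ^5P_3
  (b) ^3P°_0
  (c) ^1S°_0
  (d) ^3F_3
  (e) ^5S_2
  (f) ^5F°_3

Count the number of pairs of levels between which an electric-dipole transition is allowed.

(a)–(b): forbidden (ΔS, ΔJ).
(a)–(c): forbidden (ΔS, ΔJ).
(a)–(d): forbidden (parity, ΔS, ΔL).
(a)–(e): forbidden (parity).
(a)–(f): forbidden (ΔL).
(b)–(c): forbidden (parity, ΔS, ΔJ).
(b)–(d): forbidden (ΔL, ΔJ).
(b)–(e): forbidden (ΔS, ΔJ).
(b)–(f): forbidden (parity, ΔS, ΔL, ΔJ).
(c)–(d): forbidden (ΔS, ΔL, ΔJ).
(c)–(e): forbidden (ΔS, ΔL, ΔJ).
(c)–(f): forbidden (parity, ΔS, ΔL, ΔJ).
(d)–(e): forbidden (parity, ΔS, ΔL).
(d)–(f): forbidden (ΔS).
(e)–(f): forbidden (ΔL).
Allowed pairs: 0 of 15.

0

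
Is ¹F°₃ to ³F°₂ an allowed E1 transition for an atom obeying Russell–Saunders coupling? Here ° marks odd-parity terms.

forbidden

Parity must change: odd → odd — fails.
ΔS = 0: S: 0 → 1 — fails.
ΔL = 0, ±1 (not L=0↔0): L: 3 → 3, ΔL = +0 — passes.
ΔJ = 0, ±1 (not J=0↔0): J: 3 → 2, ΔJ = -1 — passes.
Rule(s) violated: parity, ΔS.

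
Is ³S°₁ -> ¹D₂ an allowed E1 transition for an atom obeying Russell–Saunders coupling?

forbidden

Parity must change: odd → even — ok.
ΔS = 0: S: 1 → 0 — fails.
ΔL = 0, ±1 (not L=0↔0): L: 0 → 2, ΔL = +2 — fails.
ΔJ = 0, ±1 (not J=0↔0): J: 1 → 2, ΔJ = +1 — ok.
Rule(s) violated: ΔS, ΔL.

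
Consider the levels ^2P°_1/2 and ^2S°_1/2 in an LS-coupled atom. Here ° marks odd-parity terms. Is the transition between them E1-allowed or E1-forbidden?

forbidden

Parity must change: odd → odd — fails.
ΔS = 0: S: 1/2 → 1/2 — ok.
ΔL = 0, ±1 (not L=0↔0): L: 1 → 0, ΔL = -1 — ok.
ΔJ = 0, ±1 (not J=0↔0): J: 1/2 → 1/2, ΔJ = +0 — ok.
Rule(s) violated: parity.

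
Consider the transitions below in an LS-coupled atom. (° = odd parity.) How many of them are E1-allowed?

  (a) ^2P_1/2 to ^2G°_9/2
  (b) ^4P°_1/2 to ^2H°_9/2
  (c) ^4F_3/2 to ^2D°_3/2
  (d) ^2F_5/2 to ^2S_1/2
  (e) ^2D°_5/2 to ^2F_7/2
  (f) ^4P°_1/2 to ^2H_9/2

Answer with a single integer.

1

(a) forbidden (ΔL, ΔJ fail)
(b) forbidden (parity, ΔS, ΔL, ΔJ fail)
(c) forbidden (ΔS fails)
(d) forbidden (parity, ΔL, ΔJ fail)
(e) allowed
(f) forbidden (ΔS, ΔL, ΔJ fail)
Total allowed: 1 of 6.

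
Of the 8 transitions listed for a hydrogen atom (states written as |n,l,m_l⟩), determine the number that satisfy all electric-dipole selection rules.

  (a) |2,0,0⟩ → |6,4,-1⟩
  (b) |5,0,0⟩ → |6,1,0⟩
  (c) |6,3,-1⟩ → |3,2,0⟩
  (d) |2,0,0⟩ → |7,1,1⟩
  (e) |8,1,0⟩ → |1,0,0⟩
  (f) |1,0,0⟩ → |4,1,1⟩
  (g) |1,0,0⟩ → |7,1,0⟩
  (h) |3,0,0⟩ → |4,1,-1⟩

7

(a) forbidden — Δl = +4 (E1 requires Δl = ±1)
(b) allowed
(c) allowed
(d) allowed
(e) allowed
(f) allowed
(g) allowed
(h) allowed
Total allowed: 7 of 8.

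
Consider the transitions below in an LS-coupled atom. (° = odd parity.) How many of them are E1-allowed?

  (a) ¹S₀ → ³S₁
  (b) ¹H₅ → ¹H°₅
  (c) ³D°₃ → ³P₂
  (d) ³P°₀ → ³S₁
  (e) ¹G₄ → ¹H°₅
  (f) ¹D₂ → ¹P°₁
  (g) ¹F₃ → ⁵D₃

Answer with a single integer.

5

(a) forbidden (parity, ΔS, ΔL fail)
(b) allowed
(c) allowed
(d) allowed
(e) allowed
(f) allowed
(g) forbidden (parity, ΔS fail)
Total allowed: 5 of 7.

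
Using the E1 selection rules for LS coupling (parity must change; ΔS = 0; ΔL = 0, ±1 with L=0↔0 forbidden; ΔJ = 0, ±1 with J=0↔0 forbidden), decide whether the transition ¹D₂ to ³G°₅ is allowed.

Parity must change: even → odd — ✓.
ΔS = 0: S: 0 → 1 — ✗.
ΔL = 0, ±1 (not L=0↔0): L: 2 → 4, ΔL = +2 — ✗.
ΔJ = 0, ±1 (not J=0↔0): J: 2 → 5, ΔJ = +3 — ✗.
Rule(s) violated: ΔS, ΔL, ΔJ.

forbidden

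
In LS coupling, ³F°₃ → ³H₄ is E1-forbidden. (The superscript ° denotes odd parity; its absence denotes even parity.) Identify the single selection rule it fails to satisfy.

Parity must change: odd → even — passes.
ΔS = 0: S: 1 → 1 — passes.
ΔL = 0, ±1 (not L=0↔0): L: 3 → 5, ΔL = +2 — fails.
ΔJ = 0, ±1 (not J=0↔0): J: 3 → 4, ΔJ = +1 — passes.

the ΔL = 0, ±1 rule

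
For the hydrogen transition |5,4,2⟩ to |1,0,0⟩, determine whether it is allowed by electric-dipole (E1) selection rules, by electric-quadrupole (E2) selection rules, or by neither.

Δl = 0 − 4 = -4; l_i + l_f = 4.
Δm_l = -2.
E1 (Δl = ±1, |Δm_l| ≤ 1): not satisfied.
E2 (Δl = 0,±2, l_i+l_f ≥ 2, |Δm_l| ≤ 2): not satisfied.

neither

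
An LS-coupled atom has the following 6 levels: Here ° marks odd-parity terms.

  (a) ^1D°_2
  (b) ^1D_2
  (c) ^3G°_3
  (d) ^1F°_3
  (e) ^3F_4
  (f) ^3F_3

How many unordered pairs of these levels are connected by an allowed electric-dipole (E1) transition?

(a)–(b): allowed.
(a)–(c): forbidden (parity, ΔS, ΔL).
(a)–(d): forbidden (parity).
(a)–(e): forbidden (ΔS, ΔJ).
(a)–(f): forbidden (ΔS).
(b)–(c): forbidden (ΔS, ΔL).
(b)–(d): allowed.
(b)–(e): forbidden (parity, ΔS, ΔJ).
(b)–(f): forbidden (parity, ΔS).
(c)–(d): forbidden (parity, ΔS).
(c)–(e): allowed.
(c)–(f): allowed.
(d)–(e): forbidden (ΔS).
(d)–(f): forbidden (ΔS).
(e)–(f): forbidden (parity).
Allowed pairs: 4 of 15.

4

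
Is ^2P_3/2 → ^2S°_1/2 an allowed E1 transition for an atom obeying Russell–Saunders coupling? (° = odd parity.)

ΔS = 0: S: 1/2 → 1/2 — ok.
ΔL = 0, ±1 (not L=0↔0): L: 1 → 0, ΔL = -1 — ok.
ΔJ = 0, ±1 (not J=0↔0): J: 3/2 → 1/2, ΔJ = -1 — ok.
Parity must change: even → odd — ok.
All four E1 rules are satisfied.

allowed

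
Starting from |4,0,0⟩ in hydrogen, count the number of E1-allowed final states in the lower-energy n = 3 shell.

3

E1 requires Δl = ±1, so l_f ∈ {-1, 1}; with 0 ≤ l_f ≤ n_f−1 = 2, the allowed l_f values are {1}.
For l_f = 1: m_f ∈ {m_i−1, m_i, m_i+1} ∩ [−1, 1] = {-1, 0, 1} → 3 states.
Total: 3.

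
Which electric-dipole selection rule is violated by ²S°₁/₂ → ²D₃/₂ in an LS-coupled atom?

the ΔL = 0, ±1 rule

Reading off the term symbols: S 1/2→1/2, L 0→2, J 1/2→3/2, parity odd→even.
Parity must change: odd → even — ✓.
ΔS = 0: S: 1/2 → 1/2 — ✓.
ΔL = 0, ±1 (not L=0↔0): L: 0 → 2, ΔL = +2 — ✗.
ΔJ = 0, ±1 (not J=0↔0): J: 1/2 → 3/2, ΔJ = +1 — ✓.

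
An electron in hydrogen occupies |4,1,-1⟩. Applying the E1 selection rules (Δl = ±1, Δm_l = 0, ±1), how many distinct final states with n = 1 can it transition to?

E1 requires Δl = ±1, so l_f ∈ {0, 2}; with 0 ≤ l_f ≤ n_f−1 = 0, the allowed l_f values are {0}.
For l_f = 0: m_f ∈ {m_i−1, m_i, m_i+1} ∩ [−0, 0] = {0} → 1 state.
Total: 1.

1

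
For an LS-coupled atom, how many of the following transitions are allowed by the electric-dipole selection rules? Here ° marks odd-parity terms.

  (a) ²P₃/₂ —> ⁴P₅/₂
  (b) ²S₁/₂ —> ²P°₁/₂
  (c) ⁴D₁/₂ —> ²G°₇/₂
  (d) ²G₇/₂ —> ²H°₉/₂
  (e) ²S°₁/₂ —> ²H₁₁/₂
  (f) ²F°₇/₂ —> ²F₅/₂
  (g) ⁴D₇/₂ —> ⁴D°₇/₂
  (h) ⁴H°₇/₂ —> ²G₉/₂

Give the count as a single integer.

4

(a) forbidden (parity, ΔS fail)
(b) allowed
(c) forbidden (ΔS, ΔL, ΔJ fail)
(d) allowed
(e) forbidden (ΔL, ΔJ fail)
(f) allowed
(g) allowed
(h) forbidden (ΔS fails)
Total allowed: 4 of 8.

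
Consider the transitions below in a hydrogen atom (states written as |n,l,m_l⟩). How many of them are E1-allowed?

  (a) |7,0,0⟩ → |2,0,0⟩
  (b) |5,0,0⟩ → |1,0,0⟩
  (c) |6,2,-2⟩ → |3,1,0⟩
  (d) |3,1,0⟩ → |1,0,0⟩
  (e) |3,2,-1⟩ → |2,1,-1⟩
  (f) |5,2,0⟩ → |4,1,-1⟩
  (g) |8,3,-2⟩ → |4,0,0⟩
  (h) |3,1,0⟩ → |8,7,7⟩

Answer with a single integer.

(a) forbidden — Δl = +0 (E1 requires Δl = ±1)
(b) forbidden — Δl = +0 (E1 requires Δl = ±1)
(c) forbidden — Δm_l = +2 (E1 requires Δm_l = 0, ±1)
(d) allowed
(e) allowed
(f) allowed
(g) forbidden — Δl = -3 (E1 requires Δl = ±1); Δm_l = +2 (E1 requires Δm_l = 0, ±1)
(h) forbidden — Δl = +6 (E1 requires Δl = ±1); Δm_l = +7 (E1 requires Δm_l = 0, ±1)
Total allowed: 3 of 8.

3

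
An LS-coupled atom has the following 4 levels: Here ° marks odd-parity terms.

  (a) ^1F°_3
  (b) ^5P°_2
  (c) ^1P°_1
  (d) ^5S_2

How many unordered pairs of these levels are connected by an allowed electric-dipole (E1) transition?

(a)–(b): forbidden (parity, ΔS, ΔL).
(a)–(c): forbidden (parity, ΔL, ΔJ).
(a)–(d): forbidden (ΔS, ΔL).
(b)–(c): forbidden (parity, ΔS).
(b)–(d): allowed.
(c)–(d): forbidden (ΔS).
Allowed pairs: 1 of 6.

1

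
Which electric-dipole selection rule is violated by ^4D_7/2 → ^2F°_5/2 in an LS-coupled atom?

the ΔS = 0 rule

Initial level: S=3/2, L=2, J=7/2, parity even. Final level: S=1/2, L=3, J=5/2, parity odd.
ΔS = 0: S: 3/2 → 1/2 — fails.
ΔJ = 0, ±1 (not J=0↔0): J: 7/2 → 5/2, ΔJ = -1 — passes.
ΔL = 0, ±1 (not L=0↔0): L: 2 → 3, ΔL = +1 — passes.
Parity must change: even → odd — passes.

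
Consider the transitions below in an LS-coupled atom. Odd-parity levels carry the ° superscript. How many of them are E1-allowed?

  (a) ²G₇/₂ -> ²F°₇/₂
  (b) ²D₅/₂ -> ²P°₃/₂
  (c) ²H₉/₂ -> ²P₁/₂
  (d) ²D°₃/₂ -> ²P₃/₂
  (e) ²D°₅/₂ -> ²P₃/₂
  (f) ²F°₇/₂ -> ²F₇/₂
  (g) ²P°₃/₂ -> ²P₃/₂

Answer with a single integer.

(a) allowed
(b) allowed
(c) forbidden (parity, ΔL, ΔJ fail)
(d) allowed
(e) allowed
(f) allowed
(g) allowed
Total allowed: 6 of 7.

6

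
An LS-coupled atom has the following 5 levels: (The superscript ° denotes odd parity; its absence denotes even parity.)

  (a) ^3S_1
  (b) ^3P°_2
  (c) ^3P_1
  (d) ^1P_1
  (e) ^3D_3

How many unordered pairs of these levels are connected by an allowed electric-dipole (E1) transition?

3

(a)–(b): allowed.
(a)–(c): forbidden (parity).
(a)–(d): forbidden (parity, ΔS).
(a)–(e): forbidden (parity, ΔL, ΔJ).
(b)–(c): allowed.
(b)–(d): forbidden (ΔS).
(b)–(e): allowed.
(c)–(d): forbidden (parity, ΔS).
(c)–(e): forbidden (parity, ΔJ).
(d)–(e): forbidden (parity, ΔS, ΔJ).
Allowed pairs: 3 of 10.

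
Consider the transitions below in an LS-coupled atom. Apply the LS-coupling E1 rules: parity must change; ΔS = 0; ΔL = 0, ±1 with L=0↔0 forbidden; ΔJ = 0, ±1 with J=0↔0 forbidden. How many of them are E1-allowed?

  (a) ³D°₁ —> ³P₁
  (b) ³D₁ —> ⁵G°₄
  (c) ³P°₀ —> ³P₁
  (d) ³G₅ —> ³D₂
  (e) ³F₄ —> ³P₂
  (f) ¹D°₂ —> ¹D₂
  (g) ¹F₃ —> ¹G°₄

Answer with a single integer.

(a) allowed
(b) forbidden (ΔS, ΔL, ΔJ fail)
(c) allowed
(d) forbidden (parity, ΔL, ΔJ fail)
(e) forbidden (parity, ΔL, ΔJ fail)
(f) allowed
(g) allowed
Total allowed: 4 of 7.

4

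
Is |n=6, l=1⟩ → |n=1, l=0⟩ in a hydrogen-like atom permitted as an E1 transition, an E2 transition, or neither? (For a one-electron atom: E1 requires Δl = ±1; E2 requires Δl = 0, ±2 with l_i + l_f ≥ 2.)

E1

Δl = 0 − 1 = -1; l_i + l_f = 1.
E1 (Δl = ±1): satisfied.
E2 (Δl = 0,±2, l_i+l_f ≥ 2): not satisfied.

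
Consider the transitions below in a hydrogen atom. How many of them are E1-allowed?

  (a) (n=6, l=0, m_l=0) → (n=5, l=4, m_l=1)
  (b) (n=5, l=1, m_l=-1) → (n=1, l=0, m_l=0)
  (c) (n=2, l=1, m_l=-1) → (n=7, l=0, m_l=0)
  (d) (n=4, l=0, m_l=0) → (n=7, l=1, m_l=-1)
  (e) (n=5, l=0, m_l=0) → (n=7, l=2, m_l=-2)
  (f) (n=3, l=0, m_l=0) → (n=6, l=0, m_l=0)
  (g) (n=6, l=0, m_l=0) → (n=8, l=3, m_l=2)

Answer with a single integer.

(a) forbidden — Δl = +4 (E1 requires Δl = ±1)
(b) allowed
(c) allowed
(d) allowed
(e) forbidden — Δl = +2 (E1 requires Δl = ±1); Δm_l = -2 (E1 requires Δm_l = 0, ±1)
(f) forbidden — Δl = +0 (E1 requires Δl = ±1)
(g) forbidden — Δl = +3 (E1 requires Δl = ±1); Δm_l = +2 (E1 requires Δm_l = 0, ±1)
Total allowed: 3 of 7.

3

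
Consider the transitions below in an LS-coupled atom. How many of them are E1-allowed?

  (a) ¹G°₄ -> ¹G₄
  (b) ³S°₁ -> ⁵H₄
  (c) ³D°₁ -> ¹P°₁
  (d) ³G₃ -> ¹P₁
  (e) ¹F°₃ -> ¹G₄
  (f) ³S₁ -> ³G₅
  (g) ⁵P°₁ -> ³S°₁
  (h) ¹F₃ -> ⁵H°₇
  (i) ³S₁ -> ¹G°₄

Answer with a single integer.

2

(a) allowed
(b) forbidden (ΔS, ΔL, ΔJ fail)
(c) forbidden (parity, ΔS fail)
(d) forbidden (parity, ΔS, ΔL, ΔJ fail)
(e) allowed
(f) forbidden (parity, ΔL, ΔJ fail)
(g) forbidden (parity, ΔS fail)
(h) forbidden (ΔS, ΔL, ΔJ fail)
(i) forbidden (ΔS, ΔL, ΔJ fail)
Total allowed: 2 of 9.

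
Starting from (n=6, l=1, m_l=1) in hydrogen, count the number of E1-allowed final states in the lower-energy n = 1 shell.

E1 requires Δl = ±1, so l_f ∈ {0, 2}; with 0 ≤ l_f ≤ n_f−1 = 0, the allowed l_f values are {0}.
For l_f = 0: m_f ∈ {m_i−1, m_i, m_i+1} ∩ [−0, 0] = {0} → 1 state.
Total: 1.

1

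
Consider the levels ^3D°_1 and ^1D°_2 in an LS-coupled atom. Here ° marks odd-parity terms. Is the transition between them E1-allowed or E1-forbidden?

Initial level: S=1, L=2, J=1, parity odd. Final level: S=0, L=2, J=2, parity odd.
Parity must change: odd → odd — fails.
ΔS = 0: S: 1 → 0 — fails.
ΔL = 0, ±1 (not L=0↔0): L: 2 → 2, ΔL = +0 — ok.
ΔJ = 0, ±1 (not J=0↔0): J: 1 → 2, ΔJ = +1 — ok.
Rule(s) violated: parity, ΔS.

forbidden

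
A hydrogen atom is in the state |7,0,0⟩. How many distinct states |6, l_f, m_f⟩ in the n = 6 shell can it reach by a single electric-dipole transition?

E1 requires Δl = ±1, so l_f ∈ {-1, 1}; with 0 ≤ l_f ≤ n_f−1 = 5, the allowed l_f values are {1}.
For l_f = 1: m_f ∈ {m_i−1, m_i, m_i+1} ∩ [−1, 1] = {-1, 0, 1} → 3 states.
Total: 3.

3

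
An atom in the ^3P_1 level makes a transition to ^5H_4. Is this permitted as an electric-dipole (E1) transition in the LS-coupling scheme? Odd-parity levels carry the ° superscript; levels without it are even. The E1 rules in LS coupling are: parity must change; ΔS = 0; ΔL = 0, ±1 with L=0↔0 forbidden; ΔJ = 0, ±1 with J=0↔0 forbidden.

forbidden

Reading off the term symbols: S 1→2, L 1→5, J 1→4, parity even→even.
ΔL = 0, ±1 (not L=0↔0): L: 1 → 5, ΔL = +4 — ✗.
ΔS = 0: S: 1 → 2 — ✗.
ΔJ = 0, ±1 (not J=0↔0): J: 1 → 4, ΔJ = +3 — ✗.
Parity must change: even → even — ✗.
Rule(s) violated: parity, ΔS, ΔL, ΔJ.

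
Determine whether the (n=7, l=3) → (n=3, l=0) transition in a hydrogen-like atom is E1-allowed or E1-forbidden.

forbidden

l: 3 → 0 (Δl = -3). Δl = ±1 fails.
The transition is electric-dipole forbidden.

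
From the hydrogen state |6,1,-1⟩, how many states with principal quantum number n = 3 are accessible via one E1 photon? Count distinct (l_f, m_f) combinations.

4

E1 requires Δl = ±1, so l_f ∈ {0, 2}; with 0 ≤ l_f ≤ n_f−1 = 2, the allowed l_f values are {0, 2}.
For l_f = 0: m_f ∈ {m_i−1, m_i, m_i+1} ∩ [−0, 0] = {0} → 1 state.
For l_f = 2: m_f ∈ {m_i−1, m_i, m_i+1} ∩ [−2, 2] = {-2, -1, 0} → 3 states.
Total: 4.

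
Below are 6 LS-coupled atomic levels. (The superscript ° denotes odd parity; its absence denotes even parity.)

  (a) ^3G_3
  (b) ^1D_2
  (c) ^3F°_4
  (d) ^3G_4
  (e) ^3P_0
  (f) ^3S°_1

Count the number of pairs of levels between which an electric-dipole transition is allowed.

(a)–(b): forbidden (parity, ΔS, ΔL).
(a)–(c): allowed.
(a)–(d): forbidden (parity).
(a)–(e): forbidden (parity, ΔL, ΔJ).
(a)–(f): forbidden (ΔL, ΔJ).
(b)–(c): forbidden (ΔS, ΔJ).
(b)–(d): forbidden (parity, ΔS, ΔL, ΔJ).
(b)–(e): forbidden (parity, ΔS, ΔJ).
(b)–(f): forbidden (ΔS, ΔL).
(c)–(d): allowed.
(c)–(e): forbidden (ΔL, ΔJ).
(c)–(f): forbidden (parity, ΔL, ΔJ).
(d)–(e): forbidden (parity, ΔL, ΔJ).
(d)–(f): forbidden (ΔL, ΔJ).
(e)–(f): allowed.
Allowed pairs: 3 of 15.

3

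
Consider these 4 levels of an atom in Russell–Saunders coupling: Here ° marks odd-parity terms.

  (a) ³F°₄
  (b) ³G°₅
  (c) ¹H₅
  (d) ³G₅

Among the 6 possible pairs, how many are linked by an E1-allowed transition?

2

(a)–(b): forbidden (parity).
(a)–(c): forbidden (ΔS, ΔL).
(a)–(d): allowed.
(b)–(c): forbidden (ΔS).
(b)–(d): allowed.
(c)–(d): forbidden (parity, ΔS).
Allowed pairs: 2 of 6.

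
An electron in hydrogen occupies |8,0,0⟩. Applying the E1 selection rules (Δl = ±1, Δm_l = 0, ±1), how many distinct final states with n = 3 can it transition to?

3

E1 requires Δl = ±1, so l_f ∈ {-1, 1}; with 0 ≤ l_f ≤ n_f−1 = 2, the allowed l_f values are {1}.
For l_f = 1: m_f ∈ {m_i−1, m_i, m_i+1} ∩ [−1, 1] = {-1, 0, 1} → 3 states.
Total: 3.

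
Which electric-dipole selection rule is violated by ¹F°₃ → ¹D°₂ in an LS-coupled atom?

Initial level: S=0, L=3, J=3, parity odd. Final level: S=0, L=2, J=2, parity odd.
Parity must change: odd → odd — ✗.
ΔL = 0, ±1 (not L=0↔0): L: 3 → 2, ΔL = -1 — ✓.
ΔJ = 0, ±1 (not J=0↔0): J: 3 → 2, ΔJ = -1 — ✓.
ΔS = 0: S: 0 → 0 — ✓.

parity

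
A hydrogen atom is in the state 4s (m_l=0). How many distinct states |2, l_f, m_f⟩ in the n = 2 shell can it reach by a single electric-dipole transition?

3

E1 requires Δl = ±1, so l_f ∈ {-1, 1}; with 0 ≤ l_f ≤ n_f−1 = 1, the allowed l_f values are {1}.
For l_f = 1: m_f ∈ {m_i−1, m_i, m_i+1} ∩ [−1, 1] = {-1, 0, 1} → 3 states.
Total: 3.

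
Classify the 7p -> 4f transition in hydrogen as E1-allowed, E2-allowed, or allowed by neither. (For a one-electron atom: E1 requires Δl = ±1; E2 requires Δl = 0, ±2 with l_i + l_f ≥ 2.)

Δl = 3 − 1 = +2; l_i + l_f = 4.
E1 (Δl = ±1): not satisfied.
E2 (Δl = 0,±2, l_i+l_f ≥ 2): satisfied.

E2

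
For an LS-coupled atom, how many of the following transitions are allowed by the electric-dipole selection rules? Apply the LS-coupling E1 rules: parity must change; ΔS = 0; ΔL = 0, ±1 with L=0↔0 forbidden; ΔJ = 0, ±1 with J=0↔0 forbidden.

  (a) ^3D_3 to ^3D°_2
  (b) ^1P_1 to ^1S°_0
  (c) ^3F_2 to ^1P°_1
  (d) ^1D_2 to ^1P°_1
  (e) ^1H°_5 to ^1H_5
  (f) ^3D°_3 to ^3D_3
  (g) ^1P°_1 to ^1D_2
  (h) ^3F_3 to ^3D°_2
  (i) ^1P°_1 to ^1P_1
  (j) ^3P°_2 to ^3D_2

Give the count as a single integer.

(a) allowed
(b) allowed
(c) forbidden (ΔS, ΔL fail)
(d) allowed
(e) allowed
(f) allowed
(g) allowed
(h) allowed
(i) allowed
(j) allowed
Total allowed: 9 of 10.

9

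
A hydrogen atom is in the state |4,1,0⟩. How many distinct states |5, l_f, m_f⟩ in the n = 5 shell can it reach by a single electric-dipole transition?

E1 requires Δl = ±1, so l_f ∈ {0, 2}; with 0 ≤ l_f ≤ n_f−1 = 4, the allowed l_f values are {0, 2}.
For l_f = 0: m_f ∈ {m_i−1, m_i, m_i+1} ∩ [−0, 0] = {0} → 1 state.
For l_f = 2: m_f ∈ {m_i−1, m_i, m_i+1} ∩ [−2, 2] = {-1, 0, 1} → 3 states.
Total: 4.

4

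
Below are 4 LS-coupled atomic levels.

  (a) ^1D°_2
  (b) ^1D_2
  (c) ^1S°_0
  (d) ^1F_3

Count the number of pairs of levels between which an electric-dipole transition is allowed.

2

(a)–(b): allowed.
(a)–(c): forbidden (parity, ΔL, ΔJ).
(a)–(d): allowed.
(b)–(c): forbidden (ΔL, ΔJ).
(b)–(d): forbidden (parity).
(c)–(d): forbidden (ΔL, ΔJ).
Allowed pairs: 2 of 6.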